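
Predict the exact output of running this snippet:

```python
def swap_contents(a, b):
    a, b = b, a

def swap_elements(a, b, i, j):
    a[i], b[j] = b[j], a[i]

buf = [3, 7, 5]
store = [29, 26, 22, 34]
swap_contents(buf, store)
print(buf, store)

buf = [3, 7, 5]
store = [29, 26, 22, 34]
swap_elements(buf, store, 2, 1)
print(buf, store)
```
[3, 7, 5] [29, 26, 22, 34]
[3, 7, 26] [29, 5, 22, 34]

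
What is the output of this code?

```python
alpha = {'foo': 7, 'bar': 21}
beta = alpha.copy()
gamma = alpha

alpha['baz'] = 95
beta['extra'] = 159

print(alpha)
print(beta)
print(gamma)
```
{'foo': 7, 'bar': 21, 'baz': 95}
{'foo': 7, 'bar': 21, 'extra': 159}
{'foo': 7, 'bar': 21, 'baz': 95}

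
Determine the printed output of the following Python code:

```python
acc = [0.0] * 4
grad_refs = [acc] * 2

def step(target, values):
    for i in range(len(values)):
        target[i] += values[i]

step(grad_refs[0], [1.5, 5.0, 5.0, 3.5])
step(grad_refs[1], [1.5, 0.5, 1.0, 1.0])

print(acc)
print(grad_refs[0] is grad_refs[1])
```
[3.0, 5.5, 6.0, 4.5]
True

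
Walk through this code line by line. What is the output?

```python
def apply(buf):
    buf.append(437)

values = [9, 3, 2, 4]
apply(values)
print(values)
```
[9, 3, 2, 4, 437]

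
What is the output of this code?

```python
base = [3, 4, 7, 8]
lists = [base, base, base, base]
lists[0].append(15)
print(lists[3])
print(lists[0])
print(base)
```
[3, 4, 7, 8, 15]
[3, 4, 7, 8, 15]
[3, 4, 7, 8, 15]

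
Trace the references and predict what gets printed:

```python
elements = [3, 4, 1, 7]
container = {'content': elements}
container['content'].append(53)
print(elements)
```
[3, 4, 1, 7, 53]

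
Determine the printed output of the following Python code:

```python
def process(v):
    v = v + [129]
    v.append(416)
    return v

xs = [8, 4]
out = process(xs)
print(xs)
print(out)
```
[8, 4]
[8, 4, 129, 416]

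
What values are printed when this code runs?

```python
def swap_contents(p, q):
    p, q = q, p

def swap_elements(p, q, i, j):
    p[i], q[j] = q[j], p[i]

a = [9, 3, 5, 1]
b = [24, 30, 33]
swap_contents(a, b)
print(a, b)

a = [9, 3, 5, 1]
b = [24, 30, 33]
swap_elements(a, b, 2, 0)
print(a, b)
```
[9, 3, 5, 1] [24, 30, 33]
[9, 3, 24, 1] [5, 30, 33]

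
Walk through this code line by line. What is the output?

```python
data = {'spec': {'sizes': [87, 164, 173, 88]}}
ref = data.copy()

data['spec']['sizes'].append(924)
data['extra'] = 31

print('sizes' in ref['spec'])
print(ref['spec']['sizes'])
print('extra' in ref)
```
True
[87, 164, 173, 88, 924]
False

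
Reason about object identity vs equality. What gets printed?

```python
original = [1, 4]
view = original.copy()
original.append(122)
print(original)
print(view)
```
[1, 4, 122]
[1, 4]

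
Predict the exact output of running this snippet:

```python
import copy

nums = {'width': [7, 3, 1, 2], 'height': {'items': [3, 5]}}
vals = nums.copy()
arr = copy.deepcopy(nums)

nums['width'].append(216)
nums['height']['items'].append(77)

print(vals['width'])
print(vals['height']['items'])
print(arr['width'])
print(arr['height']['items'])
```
[7, 3, 1, 2, 216]
[3, 5, 77]
[7, 3, 1, 2]
[3, 5]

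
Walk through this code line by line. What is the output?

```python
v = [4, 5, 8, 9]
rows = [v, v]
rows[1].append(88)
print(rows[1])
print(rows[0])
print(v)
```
[4, 5, 8, 9, 88]
[4, 5, 8, 9, 88]
[4, 5, 8, 9, 88]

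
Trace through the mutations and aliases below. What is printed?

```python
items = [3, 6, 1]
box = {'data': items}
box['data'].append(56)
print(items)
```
[3, 6, 1, 56]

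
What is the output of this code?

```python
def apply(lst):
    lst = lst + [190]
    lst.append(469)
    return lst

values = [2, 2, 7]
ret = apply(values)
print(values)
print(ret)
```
[2, 2, 7]
[2, 2, 7, 190, 469]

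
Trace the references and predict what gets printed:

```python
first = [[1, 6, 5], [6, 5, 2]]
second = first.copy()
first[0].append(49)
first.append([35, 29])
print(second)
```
[[1, 6, 5, 49], [6, 5, 2]]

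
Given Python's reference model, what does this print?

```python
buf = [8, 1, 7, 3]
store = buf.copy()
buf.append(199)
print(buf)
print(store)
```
[8, 1, 7, 3, 199]
[8, 1, 7, 3]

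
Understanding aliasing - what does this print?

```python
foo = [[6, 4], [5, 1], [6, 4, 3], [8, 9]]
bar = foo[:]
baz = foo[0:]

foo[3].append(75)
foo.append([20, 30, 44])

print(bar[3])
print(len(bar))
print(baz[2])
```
[8, 9, 75]
4
[6, 4, 3]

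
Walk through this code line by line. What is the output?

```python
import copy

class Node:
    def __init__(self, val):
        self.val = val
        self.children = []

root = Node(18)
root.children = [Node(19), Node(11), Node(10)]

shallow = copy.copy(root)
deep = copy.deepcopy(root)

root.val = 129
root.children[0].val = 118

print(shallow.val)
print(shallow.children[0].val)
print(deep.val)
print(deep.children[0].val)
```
18
118
18
19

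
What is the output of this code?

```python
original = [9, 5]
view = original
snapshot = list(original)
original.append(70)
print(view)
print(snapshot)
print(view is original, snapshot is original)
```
[9, 5, 70]
[9, 5]
True False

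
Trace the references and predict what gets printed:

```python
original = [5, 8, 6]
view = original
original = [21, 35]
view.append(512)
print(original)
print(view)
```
[21, 35]
[5, 8, 6, 512]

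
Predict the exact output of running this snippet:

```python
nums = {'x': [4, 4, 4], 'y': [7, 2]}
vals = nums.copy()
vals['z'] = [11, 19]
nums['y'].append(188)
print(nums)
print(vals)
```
{'x': [4, 4, 4], 'y': [7, 2, 188]}
{'x': [4, 4, 4], 'y': [7, 2, 188], 'z': [11, 19]}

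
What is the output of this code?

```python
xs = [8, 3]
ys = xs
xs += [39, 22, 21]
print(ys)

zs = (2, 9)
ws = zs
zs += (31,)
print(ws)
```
[8, 3, 39, 22, 21]
(2, 9)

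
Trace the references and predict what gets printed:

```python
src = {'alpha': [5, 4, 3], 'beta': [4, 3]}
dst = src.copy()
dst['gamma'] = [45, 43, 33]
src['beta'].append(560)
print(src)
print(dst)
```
{'alpha': [5, 4, 3], 'beta': [4, 3, 560]}
{'alpha': [5, 4, 3], 'beta': [4, 3, 560], 'gamma': [45, 43, 33]}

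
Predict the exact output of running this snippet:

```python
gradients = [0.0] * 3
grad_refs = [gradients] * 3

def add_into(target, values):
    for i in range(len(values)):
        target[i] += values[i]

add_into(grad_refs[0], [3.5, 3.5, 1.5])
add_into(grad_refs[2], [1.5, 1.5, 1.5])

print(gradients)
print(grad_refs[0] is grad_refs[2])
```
[5.0, 5.0, 3.0]
True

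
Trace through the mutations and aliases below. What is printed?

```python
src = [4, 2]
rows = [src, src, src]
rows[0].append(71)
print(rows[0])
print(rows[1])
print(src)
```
[4, 2, 71]
[4, 2, 71]
[4, 2, 71]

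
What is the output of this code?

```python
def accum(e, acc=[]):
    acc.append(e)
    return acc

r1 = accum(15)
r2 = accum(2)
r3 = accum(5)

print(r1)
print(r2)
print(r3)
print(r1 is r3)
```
[15, 2, 5]
[15, 2, 5]
[15, 2, 5]
True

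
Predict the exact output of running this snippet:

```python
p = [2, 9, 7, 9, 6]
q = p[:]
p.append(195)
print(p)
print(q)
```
[2, 9, 7, 9, 6, 195]
[2, 9, 7, 9, 6]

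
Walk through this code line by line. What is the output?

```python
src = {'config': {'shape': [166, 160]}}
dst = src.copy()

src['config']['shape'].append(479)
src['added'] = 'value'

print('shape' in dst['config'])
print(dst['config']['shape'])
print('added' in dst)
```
True
[166, 160, 479]
False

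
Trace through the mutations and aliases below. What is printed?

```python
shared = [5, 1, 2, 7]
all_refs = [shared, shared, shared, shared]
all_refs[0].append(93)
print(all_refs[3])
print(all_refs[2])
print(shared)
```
[5, 1, 2, 7, 93]
[5, 1, 2, 7, 93]
[5, 1, 2, 7, 93]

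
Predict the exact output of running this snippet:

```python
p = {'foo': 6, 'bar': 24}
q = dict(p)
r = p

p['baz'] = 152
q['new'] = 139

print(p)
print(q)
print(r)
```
{'foo': 6, 'bar': 24, 'baz': 152}
{'foo': 6, 'bar': 24, 'new': 139}
{'foo': 6, 'bar': 24, 'baz': 152}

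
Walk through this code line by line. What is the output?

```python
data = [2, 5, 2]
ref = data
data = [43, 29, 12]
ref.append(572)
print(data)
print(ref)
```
[43, 29, 12]
[2, 5, 2, 572]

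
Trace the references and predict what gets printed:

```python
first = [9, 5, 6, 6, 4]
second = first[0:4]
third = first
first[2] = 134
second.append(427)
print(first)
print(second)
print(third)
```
[9, 5, 134, 6, 4]
[9, 5, 6, 6, 427]
[9, 5, 134, 6, 4]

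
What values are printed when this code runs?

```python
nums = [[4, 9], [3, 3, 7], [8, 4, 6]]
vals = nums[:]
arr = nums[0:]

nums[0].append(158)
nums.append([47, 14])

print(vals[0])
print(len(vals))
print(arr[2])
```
[4, 9, 158]
3
[8, 4, 6]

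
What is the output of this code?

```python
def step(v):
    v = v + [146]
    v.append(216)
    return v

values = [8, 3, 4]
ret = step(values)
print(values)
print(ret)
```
[8, 3, 4]
[8, 3, 4, 146, 216]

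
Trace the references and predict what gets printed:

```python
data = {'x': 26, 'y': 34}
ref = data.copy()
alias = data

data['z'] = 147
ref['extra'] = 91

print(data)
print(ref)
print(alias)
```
{'x': 26, 'y': 34, 'z': 147}
{'x': 26, 'y': 34, 'extra': 91}
{'x': 26, 'y': 34, 'z': 147}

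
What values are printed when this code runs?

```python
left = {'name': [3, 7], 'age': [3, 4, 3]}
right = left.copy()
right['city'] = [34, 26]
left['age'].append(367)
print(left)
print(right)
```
{'name': [3, 7], 'age': [3, 4, 3, 367]}
{'name': [3, 7], 'age': [3, 4, 3, 367], 'city': [34, 26]}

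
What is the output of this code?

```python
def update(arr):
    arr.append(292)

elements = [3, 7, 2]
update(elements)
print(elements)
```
[3, 7, 2, 292]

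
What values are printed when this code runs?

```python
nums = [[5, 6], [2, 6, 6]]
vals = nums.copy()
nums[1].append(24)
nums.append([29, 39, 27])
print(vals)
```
[[5, 6], [2, 6, 6, 24]]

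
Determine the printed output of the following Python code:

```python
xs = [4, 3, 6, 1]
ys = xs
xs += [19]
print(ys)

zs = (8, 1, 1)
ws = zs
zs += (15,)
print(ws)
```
[4, 3, 6, 1, 19]
(8, 1, 1)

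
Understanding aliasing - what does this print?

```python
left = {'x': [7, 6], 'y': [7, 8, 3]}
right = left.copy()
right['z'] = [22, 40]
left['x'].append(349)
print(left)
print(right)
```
{'x': [7, 6, 349], 'y': [7, 8, 3]}
{'x': [7, 6, 349], 'y': [7, 8, 3], 'z': [22, 40]}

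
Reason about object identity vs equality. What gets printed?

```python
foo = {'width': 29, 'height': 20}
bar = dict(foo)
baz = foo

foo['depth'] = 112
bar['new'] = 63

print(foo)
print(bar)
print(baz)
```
{'width': 29, 'height': 20, 'depth': 112}
{'width': 29, 'height': 20, 'new': 63}
{'width': 29, 'height': 20, 'depth': 112}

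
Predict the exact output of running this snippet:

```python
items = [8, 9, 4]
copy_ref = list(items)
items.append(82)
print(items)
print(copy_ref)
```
[8, 9, 4, 82]
[8, 9, 4]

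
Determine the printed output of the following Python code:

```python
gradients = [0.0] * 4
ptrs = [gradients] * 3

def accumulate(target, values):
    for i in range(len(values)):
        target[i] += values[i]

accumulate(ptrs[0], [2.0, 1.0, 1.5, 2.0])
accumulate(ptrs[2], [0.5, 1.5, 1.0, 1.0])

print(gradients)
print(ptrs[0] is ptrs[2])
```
[2.5, 2.5, 2.5, 3.0]
True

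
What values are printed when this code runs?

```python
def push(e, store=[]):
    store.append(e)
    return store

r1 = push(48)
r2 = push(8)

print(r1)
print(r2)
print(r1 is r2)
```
[48, 8]
[48, 8]
True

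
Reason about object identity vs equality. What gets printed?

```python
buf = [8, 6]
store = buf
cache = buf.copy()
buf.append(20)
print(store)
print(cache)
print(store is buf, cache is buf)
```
[8, 6, 20]
[8, 6]
True False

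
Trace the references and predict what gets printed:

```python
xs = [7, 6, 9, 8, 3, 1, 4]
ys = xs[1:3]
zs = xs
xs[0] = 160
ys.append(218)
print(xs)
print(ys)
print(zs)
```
[160, 6, 9, 8, 3, 1, 4]
[6, 9, 218]
[160, 6, 9, 8, 3, 1, 4]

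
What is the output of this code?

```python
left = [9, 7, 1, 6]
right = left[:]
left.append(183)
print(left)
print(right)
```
[9, 7, 1, 6, 183]
[9, 7, 1, 6]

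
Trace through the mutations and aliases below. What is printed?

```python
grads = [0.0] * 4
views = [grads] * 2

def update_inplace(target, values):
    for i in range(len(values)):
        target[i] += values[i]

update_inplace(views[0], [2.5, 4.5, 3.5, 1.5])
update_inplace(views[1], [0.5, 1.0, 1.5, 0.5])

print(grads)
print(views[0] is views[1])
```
[3.0, 5.5, 5.0, 2.0]
True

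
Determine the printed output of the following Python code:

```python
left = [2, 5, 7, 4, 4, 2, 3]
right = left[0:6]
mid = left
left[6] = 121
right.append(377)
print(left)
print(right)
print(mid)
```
[2, 5, 7, 4, 4, 2, 121]
[2, 5, 7, 4, 4, 2, 377]
[2, 5, 7, 4, 4, 2, 121]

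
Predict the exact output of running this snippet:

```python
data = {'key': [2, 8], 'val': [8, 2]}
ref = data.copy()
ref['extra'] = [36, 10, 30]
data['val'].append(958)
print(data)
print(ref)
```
{'key': [2, 8], 'val': [8, 2, 958]}
{'key': [2, 8], 'val': [8, 2, 958], 'extra': [36, 10, 30]}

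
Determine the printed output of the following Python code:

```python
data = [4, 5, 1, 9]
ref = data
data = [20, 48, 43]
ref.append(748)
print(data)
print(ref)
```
[20, 48, 43]
[4, 5, 1, 9, 748]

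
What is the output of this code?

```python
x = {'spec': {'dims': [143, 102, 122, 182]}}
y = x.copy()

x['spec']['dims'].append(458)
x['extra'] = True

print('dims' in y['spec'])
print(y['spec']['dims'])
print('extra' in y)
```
True
[143, 102, 122, 182, 458]
False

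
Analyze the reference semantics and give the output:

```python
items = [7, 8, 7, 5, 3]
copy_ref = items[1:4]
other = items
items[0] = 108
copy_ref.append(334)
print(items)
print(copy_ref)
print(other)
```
[108, 8, 7, 5, 3]
[8, 7, 5, 334]
[108, 8, 7, 5, 3]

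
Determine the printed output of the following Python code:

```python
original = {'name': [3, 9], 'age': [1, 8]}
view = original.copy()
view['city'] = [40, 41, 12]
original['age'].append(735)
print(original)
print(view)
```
{'name': [3, 9], 'age': [1, 8, 735]}
{'name': [3, 9], 'age': [1, 8, 735], 'city': [40, 41, 12]}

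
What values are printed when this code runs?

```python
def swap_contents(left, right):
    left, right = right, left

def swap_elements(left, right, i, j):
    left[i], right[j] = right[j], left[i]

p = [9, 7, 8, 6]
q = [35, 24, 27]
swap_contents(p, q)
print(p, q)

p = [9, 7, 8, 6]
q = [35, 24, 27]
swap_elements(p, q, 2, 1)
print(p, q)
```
[9, 7, 8, 6] [35, 24, 27]
[9, 7, 24, 6] [35, 8, 27]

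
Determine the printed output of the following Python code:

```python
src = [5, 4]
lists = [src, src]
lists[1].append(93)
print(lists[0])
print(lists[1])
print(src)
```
[5, 4, 93]
[5, 4, 93]
[5, 4, 93]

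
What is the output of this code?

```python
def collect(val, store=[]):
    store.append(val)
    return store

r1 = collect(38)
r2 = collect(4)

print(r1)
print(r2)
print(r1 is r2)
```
[38, 4]
[38, 4]
True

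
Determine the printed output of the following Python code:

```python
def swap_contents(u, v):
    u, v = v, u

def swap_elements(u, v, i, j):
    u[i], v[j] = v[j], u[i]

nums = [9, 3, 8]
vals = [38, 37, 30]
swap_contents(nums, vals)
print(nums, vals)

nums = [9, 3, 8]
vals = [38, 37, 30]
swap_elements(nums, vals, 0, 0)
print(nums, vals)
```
[9, 3, 8] [38, 37, 30]
[38, 3, 8] [9, 37, 30]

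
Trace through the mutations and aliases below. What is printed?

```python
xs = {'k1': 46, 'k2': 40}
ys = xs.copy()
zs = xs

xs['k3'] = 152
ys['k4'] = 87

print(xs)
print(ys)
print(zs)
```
{'k1': 46, 'k2': 40, 'k3': 152}
{'k1': 46, 'k2': 40, 'k4': 87}
{'k1': 46, 'k2': 40, 'k3': 152}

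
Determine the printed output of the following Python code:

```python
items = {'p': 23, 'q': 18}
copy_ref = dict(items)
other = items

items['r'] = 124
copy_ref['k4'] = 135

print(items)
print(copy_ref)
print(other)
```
{'p': 23, 'q': 18, 'r': 124}
{'p': 23, 'q': 18, 'k4': 135}
{'p': 23, 'q': 18, 'r': 124}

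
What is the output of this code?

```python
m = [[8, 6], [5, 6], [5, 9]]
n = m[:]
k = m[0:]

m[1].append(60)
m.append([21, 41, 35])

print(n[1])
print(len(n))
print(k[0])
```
[5, 6, 60]
3
[8, 6]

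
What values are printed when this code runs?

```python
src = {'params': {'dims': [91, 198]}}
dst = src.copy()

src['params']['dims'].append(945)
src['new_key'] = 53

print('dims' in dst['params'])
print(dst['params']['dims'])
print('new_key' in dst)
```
True
[91, 198, 945]
False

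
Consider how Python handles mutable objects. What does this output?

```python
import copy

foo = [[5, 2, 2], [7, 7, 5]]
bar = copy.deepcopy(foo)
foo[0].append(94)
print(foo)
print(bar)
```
[[5, 2, 2, 94], [7, 7, 5]]
[[5, 2, 2], [7, 7, 5]]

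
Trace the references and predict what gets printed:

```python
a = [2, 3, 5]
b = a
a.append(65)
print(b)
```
[2, 3, 5, 65]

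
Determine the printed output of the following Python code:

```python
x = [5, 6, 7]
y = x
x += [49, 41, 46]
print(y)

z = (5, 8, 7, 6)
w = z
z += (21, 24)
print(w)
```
[5, 6, 7, 49, 41, 46]
(5, 8, 7, 6)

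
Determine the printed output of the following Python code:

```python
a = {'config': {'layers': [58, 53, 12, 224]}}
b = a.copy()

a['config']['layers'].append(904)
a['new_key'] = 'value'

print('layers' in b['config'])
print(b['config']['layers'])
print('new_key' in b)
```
True
[58, 53, 12, 224, 904]
False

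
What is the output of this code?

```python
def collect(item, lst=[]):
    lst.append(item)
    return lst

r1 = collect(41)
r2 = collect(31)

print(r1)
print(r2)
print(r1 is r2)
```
[41, 31]
[41, 31]
True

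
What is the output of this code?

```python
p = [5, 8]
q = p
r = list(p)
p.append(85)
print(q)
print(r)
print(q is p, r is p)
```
[5, 8, 85]
[5, 8]
True False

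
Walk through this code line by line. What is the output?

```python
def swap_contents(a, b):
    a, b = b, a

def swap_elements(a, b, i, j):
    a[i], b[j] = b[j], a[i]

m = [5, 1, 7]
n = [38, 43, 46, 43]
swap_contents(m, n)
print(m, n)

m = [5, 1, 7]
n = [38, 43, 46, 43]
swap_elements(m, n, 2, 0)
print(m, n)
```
[5, 1, 7] [38, 43, 46, 43]
[5, 1, 38] [7, 43, 46, 43]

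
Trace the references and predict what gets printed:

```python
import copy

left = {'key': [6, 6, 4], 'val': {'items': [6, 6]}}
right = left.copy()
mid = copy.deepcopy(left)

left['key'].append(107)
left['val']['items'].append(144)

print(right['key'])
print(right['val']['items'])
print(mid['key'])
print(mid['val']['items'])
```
[6, 6, 4, 107]
[6, 6, 144]
[6, 6, 4]
[6, 6]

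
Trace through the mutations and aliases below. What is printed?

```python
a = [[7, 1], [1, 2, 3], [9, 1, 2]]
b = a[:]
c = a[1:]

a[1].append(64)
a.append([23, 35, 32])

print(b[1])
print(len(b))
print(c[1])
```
[1, 2, 3, 64]
3
[9, 1, 2]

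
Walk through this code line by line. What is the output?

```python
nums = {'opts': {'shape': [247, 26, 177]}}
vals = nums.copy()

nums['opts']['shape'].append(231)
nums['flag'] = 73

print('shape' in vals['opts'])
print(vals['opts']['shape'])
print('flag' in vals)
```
True
[247, 26, 177, 231]
False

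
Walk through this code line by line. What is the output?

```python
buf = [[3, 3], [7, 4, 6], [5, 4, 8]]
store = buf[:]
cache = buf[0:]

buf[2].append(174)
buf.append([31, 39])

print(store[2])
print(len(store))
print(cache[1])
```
[5, 4, 8, 174]
3
[7, 4, 6]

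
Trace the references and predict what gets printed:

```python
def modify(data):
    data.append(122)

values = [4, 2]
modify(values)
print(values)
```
[4, 2, 122]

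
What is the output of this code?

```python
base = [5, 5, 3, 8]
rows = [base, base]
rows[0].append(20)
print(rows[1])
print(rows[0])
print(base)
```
[5, 5, 3, 8, 20]
[5, 5, 3, 8, 20]
[5, 5, 3, 8, 20]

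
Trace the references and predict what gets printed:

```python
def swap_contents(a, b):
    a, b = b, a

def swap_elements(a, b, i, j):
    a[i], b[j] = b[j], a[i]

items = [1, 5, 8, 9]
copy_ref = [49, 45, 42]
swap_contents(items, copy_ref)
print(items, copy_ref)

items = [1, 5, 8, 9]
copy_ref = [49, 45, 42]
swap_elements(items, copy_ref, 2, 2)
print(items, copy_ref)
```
[1, 5, 8, 9] [49, 45, 42]
[1, 5, 42, 9] [49, 45, 8]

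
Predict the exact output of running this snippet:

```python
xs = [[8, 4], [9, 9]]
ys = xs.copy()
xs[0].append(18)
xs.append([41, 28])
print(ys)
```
[[8, 4, 18], [9, 9]]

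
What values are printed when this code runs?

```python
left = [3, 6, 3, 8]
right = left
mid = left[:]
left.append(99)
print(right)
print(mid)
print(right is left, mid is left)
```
[3, 6, 3, 8, 99]
[3, 6, 3, 8]
True False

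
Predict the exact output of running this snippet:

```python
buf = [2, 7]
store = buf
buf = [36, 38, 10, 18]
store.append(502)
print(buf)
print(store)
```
[36, 38, 10, 18]
[2, 7, 502]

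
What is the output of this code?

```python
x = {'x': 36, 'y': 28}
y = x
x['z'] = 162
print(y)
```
{'x': 36, 'y': 28, 'z': 162}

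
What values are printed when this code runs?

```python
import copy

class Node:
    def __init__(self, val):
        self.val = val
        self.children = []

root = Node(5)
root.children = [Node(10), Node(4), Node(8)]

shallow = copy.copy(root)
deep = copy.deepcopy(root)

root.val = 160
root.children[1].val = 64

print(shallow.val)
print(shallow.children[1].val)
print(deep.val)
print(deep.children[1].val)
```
5
64
5
4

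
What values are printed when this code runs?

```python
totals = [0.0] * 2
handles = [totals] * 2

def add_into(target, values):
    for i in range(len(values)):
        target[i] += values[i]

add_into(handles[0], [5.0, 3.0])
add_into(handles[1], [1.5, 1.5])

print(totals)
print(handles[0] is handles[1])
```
[6.5, 4.5]
True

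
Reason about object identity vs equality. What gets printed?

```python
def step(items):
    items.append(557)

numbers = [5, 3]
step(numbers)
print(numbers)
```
[5, 3, 557]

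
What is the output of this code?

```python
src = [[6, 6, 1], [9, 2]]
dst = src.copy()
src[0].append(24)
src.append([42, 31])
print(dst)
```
[[6, 6, 1, 24], [9, 2]]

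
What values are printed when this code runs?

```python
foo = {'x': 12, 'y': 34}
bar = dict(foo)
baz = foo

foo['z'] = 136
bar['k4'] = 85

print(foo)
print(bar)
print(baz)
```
{'x': 12, 'y': 34, 'z': 136}
{'x': 12, 'y': 34, 'k4': 85}
{'x': 12, 'y': 34, 'z': 136}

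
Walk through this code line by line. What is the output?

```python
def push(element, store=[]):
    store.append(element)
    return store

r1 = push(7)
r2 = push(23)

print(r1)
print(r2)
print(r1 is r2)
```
[7, 23]
[7, 23]
True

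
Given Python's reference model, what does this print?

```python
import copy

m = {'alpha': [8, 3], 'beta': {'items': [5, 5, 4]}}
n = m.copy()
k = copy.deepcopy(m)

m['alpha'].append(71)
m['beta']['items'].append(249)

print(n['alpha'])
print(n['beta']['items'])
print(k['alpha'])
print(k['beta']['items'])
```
[8, 3, 71]
[5, 5, 4, 249]
[8, 3]
[5, 5, 4]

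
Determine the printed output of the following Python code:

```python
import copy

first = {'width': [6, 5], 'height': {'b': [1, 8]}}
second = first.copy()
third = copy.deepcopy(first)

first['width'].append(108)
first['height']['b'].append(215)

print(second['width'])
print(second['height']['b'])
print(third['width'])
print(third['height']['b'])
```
[6, 5, 108]
[1, 8, 215]
[6, 5]
[1, 8]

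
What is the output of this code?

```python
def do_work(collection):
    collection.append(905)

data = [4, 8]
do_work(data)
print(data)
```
[4, 8, 905]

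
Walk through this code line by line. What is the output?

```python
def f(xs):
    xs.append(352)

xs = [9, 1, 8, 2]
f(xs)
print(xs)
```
[9, 1, 8, 2, 352]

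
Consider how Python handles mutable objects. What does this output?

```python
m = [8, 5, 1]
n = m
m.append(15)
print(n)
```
[8, 5, 1, 15]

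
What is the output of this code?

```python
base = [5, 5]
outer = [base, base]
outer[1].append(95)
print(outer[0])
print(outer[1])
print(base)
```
[5, 5, 95]
[5, 5, 95]
[5, 5, 95]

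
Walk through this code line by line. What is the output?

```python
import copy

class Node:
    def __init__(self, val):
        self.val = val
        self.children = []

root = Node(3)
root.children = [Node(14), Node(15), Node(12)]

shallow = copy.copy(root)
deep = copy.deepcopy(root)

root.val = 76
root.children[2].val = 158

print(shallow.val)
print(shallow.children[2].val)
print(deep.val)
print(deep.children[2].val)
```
3
158
3
12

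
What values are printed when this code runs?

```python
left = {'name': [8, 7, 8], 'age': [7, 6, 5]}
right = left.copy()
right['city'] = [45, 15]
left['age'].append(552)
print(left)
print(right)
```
{'name': [8, 7, 8], 'age': [7, 6, 5, 552]}
{'name': [8, 7, 8], 'age': [7, 6, 5, 552], 'city': [45, 15]}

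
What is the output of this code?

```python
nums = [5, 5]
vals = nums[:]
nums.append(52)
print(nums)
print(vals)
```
[5, 5, 52]
[5, 5]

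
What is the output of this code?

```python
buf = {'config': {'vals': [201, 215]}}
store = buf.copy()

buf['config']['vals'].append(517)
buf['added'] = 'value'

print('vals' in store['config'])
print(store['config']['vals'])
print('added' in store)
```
True
[201, 215, 517]
False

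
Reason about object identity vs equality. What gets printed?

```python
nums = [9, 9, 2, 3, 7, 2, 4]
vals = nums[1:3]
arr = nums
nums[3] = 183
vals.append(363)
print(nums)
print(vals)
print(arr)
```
[9, 9, 2, 183, 7, 2, 4]
[9, 2, 363]
[9, 9, 2, 183, 7, 2, 4]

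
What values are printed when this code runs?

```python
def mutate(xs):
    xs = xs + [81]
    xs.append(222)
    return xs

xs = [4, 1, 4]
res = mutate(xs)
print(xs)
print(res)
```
[4, 1, 4]
[4, 1, 4, 81, 222]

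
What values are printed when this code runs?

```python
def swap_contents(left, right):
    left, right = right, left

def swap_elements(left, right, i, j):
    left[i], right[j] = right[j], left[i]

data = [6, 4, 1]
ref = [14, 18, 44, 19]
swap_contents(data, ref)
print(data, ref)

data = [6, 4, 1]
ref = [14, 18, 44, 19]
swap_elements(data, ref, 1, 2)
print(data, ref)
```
[6, 4, 1] [14, 18, 44, 19]
[6, 44, 1] [14, 18, 4, 19]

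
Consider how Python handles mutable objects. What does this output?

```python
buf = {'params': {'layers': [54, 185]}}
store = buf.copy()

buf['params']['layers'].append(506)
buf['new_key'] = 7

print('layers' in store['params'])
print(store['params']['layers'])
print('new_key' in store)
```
True
[54, 185, 506]
False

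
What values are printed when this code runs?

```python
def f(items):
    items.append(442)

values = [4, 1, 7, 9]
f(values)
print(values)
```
[4, 1, 7, 9, 442]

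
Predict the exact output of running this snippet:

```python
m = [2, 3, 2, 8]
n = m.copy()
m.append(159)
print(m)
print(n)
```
[2, 3, 2, 8, 159]
[2, 3, 2, 8]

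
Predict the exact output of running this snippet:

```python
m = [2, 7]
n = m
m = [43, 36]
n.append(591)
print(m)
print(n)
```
[43, 36]
[2, 7, 591]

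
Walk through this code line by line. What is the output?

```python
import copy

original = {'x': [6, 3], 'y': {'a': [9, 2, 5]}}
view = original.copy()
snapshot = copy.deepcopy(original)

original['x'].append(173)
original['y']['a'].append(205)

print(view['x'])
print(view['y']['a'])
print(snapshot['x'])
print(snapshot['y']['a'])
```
[6, 3, 173]
[9, 2, 5, 205]
[6, 3]
[9, 2, 5]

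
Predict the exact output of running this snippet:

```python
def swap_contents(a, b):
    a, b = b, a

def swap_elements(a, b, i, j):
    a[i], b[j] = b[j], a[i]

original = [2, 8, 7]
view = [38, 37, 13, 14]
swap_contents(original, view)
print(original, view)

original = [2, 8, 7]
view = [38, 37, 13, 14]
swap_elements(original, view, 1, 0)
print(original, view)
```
[2, 8, 7] [38, 37, 13, 14]
[2, 38, 7] [8, 37, 13, 14]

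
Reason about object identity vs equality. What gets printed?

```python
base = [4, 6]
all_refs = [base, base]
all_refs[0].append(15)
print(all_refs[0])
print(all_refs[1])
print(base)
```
[4, 6, 15]
[4, 6, 15]
[4, 6, 15]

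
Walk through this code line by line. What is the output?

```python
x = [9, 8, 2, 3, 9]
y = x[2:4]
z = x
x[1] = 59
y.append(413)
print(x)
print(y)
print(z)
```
[9, 59, 2, 3, 9]
[2, 3, 413]
[9, 59, 2, 3, 9]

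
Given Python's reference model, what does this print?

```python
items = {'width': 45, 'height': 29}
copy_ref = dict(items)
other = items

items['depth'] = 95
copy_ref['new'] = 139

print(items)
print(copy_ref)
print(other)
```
{'width': 45, 'height': 29, 'depth': 95}
{'width': 45, 'height': 29, 'new': 139}
{'width': 45, 'height': 29, 'depth': 95}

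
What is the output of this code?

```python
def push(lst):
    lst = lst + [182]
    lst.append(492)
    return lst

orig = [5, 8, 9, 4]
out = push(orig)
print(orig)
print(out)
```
[5, 8, 9, 4]
[5, 8, 9, 4, 182, 492]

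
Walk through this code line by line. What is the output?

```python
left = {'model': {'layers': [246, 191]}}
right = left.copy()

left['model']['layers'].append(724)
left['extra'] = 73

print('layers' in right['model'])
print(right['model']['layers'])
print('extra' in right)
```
True
[246, 191, 724]
False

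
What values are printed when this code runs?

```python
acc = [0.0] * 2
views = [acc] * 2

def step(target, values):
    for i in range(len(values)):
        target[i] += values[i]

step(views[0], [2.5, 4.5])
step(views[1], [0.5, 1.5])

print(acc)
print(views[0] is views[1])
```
[3.0, 6.0]
True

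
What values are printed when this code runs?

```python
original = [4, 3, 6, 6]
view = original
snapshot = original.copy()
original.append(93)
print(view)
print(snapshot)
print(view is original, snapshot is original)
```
[4, 3, 6, 6, 93]
[4, 3, 6, 6]
True False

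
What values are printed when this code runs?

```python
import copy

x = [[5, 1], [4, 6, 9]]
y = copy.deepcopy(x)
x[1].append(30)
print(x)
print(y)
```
[[5, 1], [4, 6, 9, 30]]
[[5, 1], [4, 6, 9]]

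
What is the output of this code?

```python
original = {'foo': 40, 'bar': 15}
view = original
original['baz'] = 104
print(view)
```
{'foo': 40, 'bar': 15, 'baz': 104}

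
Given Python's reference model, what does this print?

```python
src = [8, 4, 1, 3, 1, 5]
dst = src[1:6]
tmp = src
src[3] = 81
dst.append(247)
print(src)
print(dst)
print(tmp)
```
[8, 4, 1, 81, 1, 5]
[4, 1, 3, 1, 5, 247]
[8, 4, 1, 81, 1, 5]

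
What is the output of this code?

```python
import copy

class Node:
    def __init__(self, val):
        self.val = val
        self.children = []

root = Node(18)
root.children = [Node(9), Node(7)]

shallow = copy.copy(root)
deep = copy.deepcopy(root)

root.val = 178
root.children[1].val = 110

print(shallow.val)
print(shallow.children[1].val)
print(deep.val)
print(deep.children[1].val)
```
18
110
18
7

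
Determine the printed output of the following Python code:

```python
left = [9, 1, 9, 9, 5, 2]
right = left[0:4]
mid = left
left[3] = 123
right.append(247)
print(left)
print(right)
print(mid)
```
[9, 1, 9, 123, 5, 2]
[9, 1, 9, 9, 247]
[9, 1, 9, 123, 5, 2]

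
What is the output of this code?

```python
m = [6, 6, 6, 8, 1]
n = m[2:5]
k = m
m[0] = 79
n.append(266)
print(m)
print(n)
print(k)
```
[79, 6, 6, 8, 1]
[6, 8, 1, 266]
[79, 6, 6, 8, 1]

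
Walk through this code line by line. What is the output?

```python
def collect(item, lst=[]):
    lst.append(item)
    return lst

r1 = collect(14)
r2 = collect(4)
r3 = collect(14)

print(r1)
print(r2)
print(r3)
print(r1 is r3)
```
[14, 4, 14]
[14, 4, 14]
[14, 4, 14]
True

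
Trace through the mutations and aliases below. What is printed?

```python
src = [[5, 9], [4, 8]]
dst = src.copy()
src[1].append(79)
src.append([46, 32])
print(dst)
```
[[5, 9], [4, 8, 79]]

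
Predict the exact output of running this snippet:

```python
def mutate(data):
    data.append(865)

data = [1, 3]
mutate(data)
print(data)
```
[1, 3, 865]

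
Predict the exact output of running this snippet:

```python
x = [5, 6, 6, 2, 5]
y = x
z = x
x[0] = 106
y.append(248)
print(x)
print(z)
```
[106, 6, 6, 2, 5, 248]
[106, 6, 6, 2, 5, 248]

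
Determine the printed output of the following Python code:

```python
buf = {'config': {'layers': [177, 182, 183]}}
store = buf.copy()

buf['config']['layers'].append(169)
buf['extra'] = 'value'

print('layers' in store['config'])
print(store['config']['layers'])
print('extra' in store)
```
True
[177, 182, 183, 169]
False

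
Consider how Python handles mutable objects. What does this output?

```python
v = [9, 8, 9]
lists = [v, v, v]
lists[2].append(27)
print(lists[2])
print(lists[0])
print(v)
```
[9, 8, 9, 27]
[9, 8, 9, 27]
[9, 8, 9, 27]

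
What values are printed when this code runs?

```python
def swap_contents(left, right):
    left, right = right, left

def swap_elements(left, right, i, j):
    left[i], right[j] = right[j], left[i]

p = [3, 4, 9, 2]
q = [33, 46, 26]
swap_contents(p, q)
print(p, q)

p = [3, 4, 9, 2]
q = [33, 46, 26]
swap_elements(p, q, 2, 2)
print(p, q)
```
[3, 4, 9, 2] [33, 46, 26]
[3, 4, 26, 2] [33, 46, 9]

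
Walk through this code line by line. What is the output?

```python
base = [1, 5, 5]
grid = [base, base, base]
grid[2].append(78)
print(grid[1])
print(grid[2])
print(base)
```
[1, 5, 5, 78]
[1, 5, 5, 78]
[1, 5, 5, 78]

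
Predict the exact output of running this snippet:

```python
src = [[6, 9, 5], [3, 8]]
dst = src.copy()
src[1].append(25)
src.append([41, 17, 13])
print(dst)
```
[[6, 9, 5], [3, 8, 25]]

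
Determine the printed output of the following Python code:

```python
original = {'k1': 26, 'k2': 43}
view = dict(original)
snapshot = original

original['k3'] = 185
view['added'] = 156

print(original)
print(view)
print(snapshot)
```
{'k1': 26, 'k2': 43, 'k3': 185}
{'k1': 26, 'k2': 43, 'added': 156}
{'k1': 26, 'k2': 43, 'k3': 185}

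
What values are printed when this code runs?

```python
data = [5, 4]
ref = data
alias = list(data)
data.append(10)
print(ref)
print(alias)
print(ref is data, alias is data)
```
[5, 4, 10]
[5, 4]
True False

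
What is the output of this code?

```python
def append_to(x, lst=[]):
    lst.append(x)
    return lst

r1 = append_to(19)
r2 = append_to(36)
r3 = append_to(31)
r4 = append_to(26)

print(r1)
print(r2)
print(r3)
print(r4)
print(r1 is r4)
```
[19, 36, 31, 26]
[19, 36, 31, 26]
[19, 36, 31, 26]
[19, 36, 31, 26]
True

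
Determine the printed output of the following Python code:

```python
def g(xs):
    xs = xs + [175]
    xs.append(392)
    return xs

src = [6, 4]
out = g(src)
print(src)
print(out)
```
[6, 4]
[6, 4, 175, 392]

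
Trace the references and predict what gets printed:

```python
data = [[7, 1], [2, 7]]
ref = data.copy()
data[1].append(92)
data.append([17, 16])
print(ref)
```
[[7, 1], [2, 7, 92]]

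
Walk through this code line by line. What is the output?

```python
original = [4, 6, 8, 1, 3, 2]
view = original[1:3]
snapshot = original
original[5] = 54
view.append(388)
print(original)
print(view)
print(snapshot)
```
[4, 6, 8, 1, 3, 54]
[6, 8, 388]
[4, 6, 8, 1, 3, 54]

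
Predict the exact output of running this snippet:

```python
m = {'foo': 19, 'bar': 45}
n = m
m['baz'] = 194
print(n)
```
{'foo': 19, 'bar': 45, 'baz': 194}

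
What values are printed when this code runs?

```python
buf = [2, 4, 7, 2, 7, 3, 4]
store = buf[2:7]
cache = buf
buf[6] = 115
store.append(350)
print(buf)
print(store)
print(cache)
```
[2, 4, 7, 2, 7, 3, 115]
[7, 2, 7, 3, 4, 350]
[2, 4, 7, 2, 7, 3, 115]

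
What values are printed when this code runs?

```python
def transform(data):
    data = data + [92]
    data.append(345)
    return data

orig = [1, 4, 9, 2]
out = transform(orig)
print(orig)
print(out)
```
[1, 4, 9, 2]
[1, 4, 9, 2, 92, 345]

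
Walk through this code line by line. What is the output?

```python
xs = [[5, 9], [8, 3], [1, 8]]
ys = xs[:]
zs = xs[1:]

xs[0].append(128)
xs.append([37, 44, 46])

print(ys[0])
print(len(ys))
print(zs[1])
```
[5, 9, 128]
3
[1, 8]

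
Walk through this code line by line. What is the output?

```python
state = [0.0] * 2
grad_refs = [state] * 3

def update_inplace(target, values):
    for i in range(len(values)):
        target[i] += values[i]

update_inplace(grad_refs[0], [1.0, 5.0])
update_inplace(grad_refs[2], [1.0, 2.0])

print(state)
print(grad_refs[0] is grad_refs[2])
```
[2.0, 7.0]
True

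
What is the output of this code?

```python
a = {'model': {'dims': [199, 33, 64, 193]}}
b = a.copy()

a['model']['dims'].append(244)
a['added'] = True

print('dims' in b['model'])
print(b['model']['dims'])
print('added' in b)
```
True
[199, 33, 64, 193, 244]
False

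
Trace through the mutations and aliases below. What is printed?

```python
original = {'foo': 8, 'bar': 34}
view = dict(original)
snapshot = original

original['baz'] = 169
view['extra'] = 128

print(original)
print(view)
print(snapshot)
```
{'foo': 8, 'bar': 34, 'baz': 169}
{'foo': 8, 'bar': 34, 'extra': 128}
{'foo': 8, 'bar': 34, 'baz': 169}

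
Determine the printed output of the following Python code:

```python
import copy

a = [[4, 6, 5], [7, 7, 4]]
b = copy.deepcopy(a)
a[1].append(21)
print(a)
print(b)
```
[[4, 6, 5], [7, 7, 4, 21]]
[[4, 6, 5], [7, 7, 4]]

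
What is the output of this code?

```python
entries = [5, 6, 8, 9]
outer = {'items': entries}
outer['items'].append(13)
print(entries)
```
[5, 6, 8, 9, 13]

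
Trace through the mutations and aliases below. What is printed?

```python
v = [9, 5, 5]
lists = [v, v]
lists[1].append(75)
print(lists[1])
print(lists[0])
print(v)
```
[9, 5, 5, 75]
[9, 5, 5, 75]
[9, 5, 5, 75]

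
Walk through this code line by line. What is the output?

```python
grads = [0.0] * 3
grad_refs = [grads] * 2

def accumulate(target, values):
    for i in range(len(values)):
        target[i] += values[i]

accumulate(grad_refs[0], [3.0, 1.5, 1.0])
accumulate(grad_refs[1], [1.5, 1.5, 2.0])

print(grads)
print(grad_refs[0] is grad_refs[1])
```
[4.5, 3.0, 3.0]
True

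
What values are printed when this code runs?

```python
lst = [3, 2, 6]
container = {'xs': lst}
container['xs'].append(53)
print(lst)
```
[3, 2, 6, 53]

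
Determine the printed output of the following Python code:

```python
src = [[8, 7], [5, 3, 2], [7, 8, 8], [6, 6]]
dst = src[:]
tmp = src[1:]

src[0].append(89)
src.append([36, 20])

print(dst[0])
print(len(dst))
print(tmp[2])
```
[8, 7, 89]
4
[6, 6]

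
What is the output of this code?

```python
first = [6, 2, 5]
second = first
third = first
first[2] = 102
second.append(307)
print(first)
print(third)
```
[6, 2, 102, 307]
[6, 2, 102, 307]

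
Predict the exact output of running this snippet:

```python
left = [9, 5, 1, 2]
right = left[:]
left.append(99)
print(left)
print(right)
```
[9, 5, 1, 2, 99]
[9, 5, 1, 2]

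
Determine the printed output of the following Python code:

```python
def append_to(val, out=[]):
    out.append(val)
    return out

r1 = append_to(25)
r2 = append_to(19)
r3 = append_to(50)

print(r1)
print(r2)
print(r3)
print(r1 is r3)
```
[25, 19, 50]
[25, 19, 50]
[25, 19, 50]
True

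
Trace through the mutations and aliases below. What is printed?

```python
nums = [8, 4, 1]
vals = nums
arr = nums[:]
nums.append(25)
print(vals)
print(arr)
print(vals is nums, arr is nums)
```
[8, 4, 1, 25]
[8, 4, 1]
True False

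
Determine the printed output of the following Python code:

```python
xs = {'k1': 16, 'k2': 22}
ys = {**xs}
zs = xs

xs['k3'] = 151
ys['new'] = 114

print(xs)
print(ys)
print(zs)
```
{'k1': 16, 'k2': 22, 'k3': 151}
{'k1': 16, 'k2': 22, 'new': 114}
{'k1': 16, 'k2': 22, 'k3': 151}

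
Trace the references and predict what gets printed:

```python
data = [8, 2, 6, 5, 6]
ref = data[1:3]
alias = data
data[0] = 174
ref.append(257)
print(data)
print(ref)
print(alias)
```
[174, 2, 6, 5, 6]
[2, 6, 257]
[174, 2, 6, 5, 6]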